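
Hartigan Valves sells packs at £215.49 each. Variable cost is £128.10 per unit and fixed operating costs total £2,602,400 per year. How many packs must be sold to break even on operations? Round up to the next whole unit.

29,780 packs

Each unit contributes £215.49 − £128.10 = £87.39.
Units to break even: £2,602,400 ÷ £87.39 = 29,779.15, rounded up to 29,780.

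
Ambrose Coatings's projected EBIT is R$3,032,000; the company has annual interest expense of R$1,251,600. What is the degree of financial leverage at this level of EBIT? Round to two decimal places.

Interest = R$1,251,600.00.
DFL = EBIT ÷ (EBIT − I) = R$3,032,000 ÷ (R$3,032,000 − R$1,251,600.00) = R$3,032,000 ÷ R$1,780,400.00 = 1.7030.

1.70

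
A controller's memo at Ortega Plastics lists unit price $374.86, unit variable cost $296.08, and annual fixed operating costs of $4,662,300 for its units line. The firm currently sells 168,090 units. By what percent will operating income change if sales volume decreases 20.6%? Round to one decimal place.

At 168,090 units, contribution = 168,090 × $78.78 = $13,242,130.20.
Subtracting fixed costs: EBIT = $13,242,130.20 − $4,662,300 = $8,579,830.20.
Degree of operating leverage = $13,242,130.20 / $8,579,830.20 = 1.5434.
%ΔEBIT = DOL × %ΔSales = 1.5434 × -20.6% = -31.8%.

-31.8%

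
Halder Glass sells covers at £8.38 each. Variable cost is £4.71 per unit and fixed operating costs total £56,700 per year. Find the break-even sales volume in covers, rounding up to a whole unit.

Each unit contributes £8.38 − £4.71 = £3.67.
Units to break even: £56,700 ÷ £3.67 = 15,449.59, rounded up to 15,450.

15,450 covers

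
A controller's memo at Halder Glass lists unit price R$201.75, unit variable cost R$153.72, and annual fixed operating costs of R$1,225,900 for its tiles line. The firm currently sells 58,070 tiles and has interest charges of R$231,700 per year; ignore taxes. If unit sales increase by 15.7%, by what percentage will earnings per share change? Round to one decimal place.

Total contribution margin = 58,070 × R$48.03 = R$2,789,102.10.
EBIT = R$2,789,102.10 − R$1,225,900 = R$1,563,202.10.
After interest of R$231,700.00, pre-tax earnings = R$1,331,502.10.
Degree of combined leverage = contribution ÷ (EBIT − I) = R$2,789,102.10 ÷ R$1,331,502.10 = 2.0947.
EPS therefore changes by 2.0947 × (+15.7%) = +32.9%.

+32.9%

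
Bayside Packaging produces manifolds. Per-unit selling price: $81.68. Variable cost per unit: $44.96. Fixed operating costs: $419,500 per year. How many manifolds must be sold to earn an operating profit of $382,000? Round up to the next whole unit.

Each unit contributes $81.68 − $44.96 = $36.72.
Units = (FC + target) / CM = ($419,500 + $382,000) / $36.72 = 21,827.34, so 21,828 manifolds.

21,828 manifolds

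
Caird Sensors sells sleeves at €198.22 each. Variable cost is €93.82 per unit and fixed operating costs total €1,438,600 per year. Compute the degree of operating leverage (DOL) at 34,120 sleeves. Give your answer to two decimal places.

Contribution at this volume is 34,120 × €104.40 = €3,562,128.00.
EBIT = €3,562,128.00 − €1,438,600 = €2,123,528.00.
Degree of operating leverage = €3,562,128.00 / €2,123,528.00 = 1.6775.

1.68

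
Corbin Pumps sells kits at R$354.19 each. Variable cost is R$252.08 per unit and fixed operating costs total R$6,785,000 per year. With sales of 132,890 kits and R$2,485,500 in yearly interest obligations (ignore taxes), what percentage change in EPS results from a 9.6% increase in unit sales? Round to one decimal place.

+30.3%

Total contribution margin = 132,890 × R$102.11 = R$13,569,397.90.
Operating income = contribution − fixed costs = R$13,569,397.90 − R$6,785,000 = R$6,784,397.90.
Interest = R$2,485,500.00, so EBIT − I = R$4,298,897.90.
DCL = total CM / (EBIT − I) = R$13,569,397.90 / R$4,298,897.90 = 3.1565.
EPS therefore changes by 3.1565 × (+9.6%) = +30.3%.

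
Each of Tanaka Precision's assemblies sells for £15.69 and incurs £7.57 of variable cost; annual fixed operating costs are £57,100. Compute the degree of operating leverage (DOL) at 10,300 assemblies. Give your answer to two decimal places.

3.15

Total contribution margin = 10,300 × £8.12 = £83,636.00.
Subtracting fixed costs: EBIT = £83,636.00 − £57,100 = £26,536.00.
Degree of operating leverage = £83,636.00 / £26,536.00 = 3.1518.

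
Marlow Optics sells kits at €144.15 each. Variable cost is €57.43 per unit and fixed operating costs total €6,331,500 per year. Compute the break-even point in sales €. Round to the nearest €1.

Contribution margin per unit = €144.15 − €57.43 = €86.72, a CM ratio of €86.72 ÷ €144.15 = 0.6016.
Break-even sales = FC ÷ CM ratio = €6,331,500 × €144.15 / €86.72 = €10,524,513.

€10,524,513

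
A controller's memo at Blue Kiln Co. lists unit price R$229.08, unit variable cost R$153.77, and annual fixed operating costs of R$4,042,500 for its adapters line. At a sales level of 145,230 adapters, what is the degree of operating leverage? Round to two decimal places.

1.59

Contribution at this volume is 145,230 × R$75.31 = R$10,937,271.30.
Subtracting fixed costs: EBIT = R$10,937,271.30 − R$4,042,500 = R$6,894,771.30.
DOL = contribution ÷ EBIT = R$10,937,271.30 ÷ R$6,894,771.30 = 1.5863.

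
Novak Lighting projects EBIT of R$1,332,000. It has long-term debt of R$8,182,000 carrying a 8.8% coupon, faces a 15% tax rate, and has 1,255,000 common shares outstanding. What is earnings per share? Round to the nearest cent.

R$0.41

Interest = R$720,016.00, so EBT = R$1,332,000 − R$720,016.00 = R$611,984.00.
After tax at 15%: net income = R$611,984.00 × 0.85 = R$520,186.40.
Per share: R$520,186.40 / 1,255,000 shares = R$0.41.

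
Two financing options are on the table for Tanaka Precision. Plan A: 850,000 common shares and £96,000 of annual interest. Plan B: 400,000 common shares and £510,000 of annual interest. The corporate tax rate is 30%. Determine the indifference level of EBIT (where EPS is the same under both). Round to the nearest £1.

Set EPS_A = EPS_B: (EBIT − £96,000)(1 − 0.30) ÷ 850,000 = (EBIT − £510,000)(1 − 0.30) ÷ 400,000.
The (1 − t) factor cancels: (EBIT − 96,000) × 400,000 = (EBIT − 510,000) × 850,000.
Solving, EBIT = (510,000·850,000 − 96,000·400,000) / (850,000 − 400,000) = 395,100,000,000 / 450,000 = 878,000.00.

£878,000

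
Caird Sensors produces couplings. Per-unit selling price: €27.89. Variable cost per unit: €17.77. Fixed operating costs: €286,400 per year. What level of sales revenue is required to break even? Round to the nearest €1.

€789,298

CM per unit = €27.89 − €17.77 = €10.12; CM ratio = €10.12 / €27.89 = 0.3629.
Break-even revenue = fixed costs × price ÷ CM = €286,400 × €27.89 ÷ €10.12 = €789,298.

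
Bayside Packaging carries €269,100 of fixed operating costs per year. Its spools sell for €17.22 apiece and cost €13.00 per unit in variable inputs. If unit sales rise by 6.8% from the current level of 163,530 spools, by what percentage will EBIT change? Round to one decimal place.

+11.1%

Contribution at this volume is 163,530 × €4.22 = €690,096.60.
Subtracting fixed costs: EBIT = €690,096.60 − €269,100 = €420,996.60.
DOL = contribution ÷ EBIT = €690,096.60 ÷ €420,996.60 = 1.6392.
So EBIT moves 1.6392 × (+6.8%) = +11.1%.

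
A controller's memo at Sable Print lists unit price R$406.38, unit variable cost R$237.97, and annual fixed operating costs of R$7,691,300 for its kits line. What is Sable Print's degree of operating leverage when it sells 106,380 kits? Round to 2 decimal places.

Total contribution margin = 106,380 × R$168.41 = R$17,915,455.80.
Operating income = contribution − fixed costs = R$17,915,455.80 − R$7,691,300 = R$10,224,155.80.
Degree of operating leverage = R$17,915,455.80 / R$10,224,155.80 = 1.7523.

1.75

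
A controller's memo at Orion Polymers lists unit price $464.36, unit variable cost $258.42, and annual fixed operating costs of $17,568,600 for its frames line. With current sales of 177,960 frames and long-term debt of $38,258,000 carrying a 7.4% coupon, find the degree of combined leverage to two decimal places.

Contribution at this volume is 177,960 × $205.94 = $36,649,082.40.
Operating income = contribution − fixed costs = $36,649,082.40 − $17,568,600 = $19,080,482.40. Interest = $2,831,092.00.
DOL = $36,649,082.40 ÷ $19,080,482.40 = 1.9208; DFL = $19,080,482.40 ÷ $16,249,390.40 = 1.1742.
DCL = DOL × DFL = 1.9208 × 1.1742 = 2.2554.

2.26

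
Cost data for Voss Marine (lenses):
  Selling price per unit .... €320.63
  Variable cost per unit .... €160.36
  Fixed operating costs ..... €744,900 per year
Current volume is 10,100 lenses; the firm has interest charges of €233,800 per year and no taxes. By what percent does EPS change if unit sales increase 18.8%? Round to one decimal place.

+47.5%

Contribution at this volume is 10,100 × €160.27 = €1,618,727.00.
Operating income = contribution − fixed costs = €1,618,727.00 − €744,900 = €873,827.00.
After interest of €233,800.00, pre-tax earnings = €640,027.00.
Degree of combined leverage = contribution ÷ (EBIT − I) = €1,618,727.00 ÷ €640,027.00 = 2.5292.
%ΔEPS = DCL × %ΔSales = 2.5292 × +18.8% = +47.5%.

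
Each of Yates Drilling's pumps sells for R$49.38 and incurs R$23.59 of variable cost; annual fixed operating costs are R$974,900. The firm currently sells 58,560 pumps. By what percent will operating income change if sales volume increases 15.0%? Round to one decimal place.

+42.3%

Contribution at this volume is 58,560 × R$25.79 = R$1,510,262.40.
Operating income = contribution − fixed costs = R$1,510,262.40 − R$974,900 = R$535,362.40.
Degree of operating leverage = R$1,510,262.40 / R$535,362.40 = 2.8210.
So EBIT moves 2.8210 × (+15.0%) = +42.3%.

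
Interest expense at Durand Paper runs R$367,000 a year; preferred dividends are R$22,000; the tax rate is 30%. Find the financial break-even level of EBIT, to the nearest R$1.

Grossing the preferred dividend up to pre-tax terms: R$22,000 / (1 − 0.30) = R$31,428.57.
EPS = 0 when EBIT covers interest plus the pre-tax preferred burden: R$367,000 + R$31,428.57 = R$398,428.57.

R$398,429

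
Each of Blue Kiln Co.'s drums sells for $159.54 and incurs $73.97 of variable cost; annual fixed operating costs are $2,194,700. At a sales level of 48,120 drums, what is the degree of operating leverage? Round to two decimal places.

At 48,120 units, contribution = 48,120 × $85.57 = $4,117,628.40.
Operating income = contribution − fixed costs = $4,117,628.40 − $2,194,700 = $1,922,928.40.
DOL = contribution ÷ EBIT = $4,117,628.40 ÷ $1,922,928.40 = 2.1413.

2.14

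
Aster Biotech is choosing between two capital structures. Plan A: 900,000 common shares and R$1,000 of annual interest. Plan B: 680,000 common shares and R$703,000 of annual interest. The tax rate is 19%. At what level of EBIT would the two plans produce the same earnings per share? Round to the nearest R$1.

At indifference, (EBIT − 1,000)(1 − t)/900,000 = (EBIT − 703,000)(1 − t)/680,000.
The (1 − t) factor cancels: (EBIT − 1,000) × 680,000 = (EBIT − 703,000) × 900,000.
EBIT × (900,000 − 680,000) = 703,000 × 900,000 − 1,000 × 680,000 = 632,020,000,000, so EBIT = 632,020,000,000 ÷ 220,000 = 2,872,818.18.

R$2,872,818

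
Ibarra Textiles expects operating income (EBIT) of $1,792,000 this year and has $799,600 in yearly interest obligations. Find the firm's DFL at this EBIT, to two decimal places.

1.81

Annual interest charges come to $799,600.00.
Degree of financial leverage = EBIT / (EBIT − interest) = $1,792,000 / $992,400.00 = 1.8057.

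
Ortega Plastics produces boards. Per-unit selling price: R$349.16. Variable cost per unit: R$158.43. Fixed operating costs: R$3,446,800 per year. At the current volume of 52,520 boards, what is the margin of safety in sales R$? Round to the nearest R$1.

R$12,027,997

Each unit contributes R$349.16 − R$158.43 = R$190.73. Break-even units = R$3,446,800 ÷ R$190.73 = 18,071.62; break-even revenue = 18,071.62 × R$349.16 = R$6,309,886.69.
Actual sales revenue = 52,520 × R$349.16 = R$18,337,883.20.
Margin of safety = R$18,337,883.20 − R$6,309,886.69 = R$12,027,997.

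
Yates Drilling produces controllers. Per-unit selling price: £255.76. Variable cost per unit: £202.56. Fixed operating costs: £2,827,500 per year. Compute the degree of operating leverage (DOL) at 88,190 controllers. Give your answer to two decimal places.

Total contribution margin = 88,190 × £53.20 = £4,691,708.00.
Operating income = contribution − fixed costs = £4,691,708.00 − £2,827,500 = £1,864,208.00.
DOL = contribution ÷ EBIT = £4,691,708.00 ÷ £1,864,208.00 = 2.5167.

2.52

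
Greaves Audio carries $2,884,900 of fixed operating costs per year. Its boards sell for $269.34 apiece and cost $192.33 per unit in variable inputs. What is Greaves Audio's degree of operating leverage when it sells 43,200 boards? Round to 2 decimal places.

At 43,200 units, contribution = 43,200 × $77.01 = $3,326,832.00.
Subtracting fixed costs: EBIT = $3,326,832.00 − $2,884,900 = $441,932.00.
So DOL = total CM / EBIT = $3,326,832.00 / $441,932.00 = 7.5279.

7.53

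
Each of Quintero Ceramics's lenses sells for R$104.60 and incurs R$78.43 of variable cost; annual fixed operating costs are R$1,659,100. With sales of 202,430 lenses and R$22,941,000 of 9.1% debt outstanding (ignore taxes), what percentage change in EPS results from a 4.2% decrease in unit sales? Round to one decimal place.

Contribution at this volume is 202,430 × R$26.17 = R$5,297,593.10.
Operating income = contribution − fixed costs = R$5,297,593.10 − R$1,659,100 = R$3,638,493.10.
Interest = R$2,087,631.00, so EBIT − I = R$1,550,862.10.
DCL = total CM / (EBIT − I) = R$5,297,593.10 / R$1,550,862.10 = 3.4159.
%ΔEPS = DCL × %ΔSales = 3.4159 × -4.2% = -14.3%.

-14.3%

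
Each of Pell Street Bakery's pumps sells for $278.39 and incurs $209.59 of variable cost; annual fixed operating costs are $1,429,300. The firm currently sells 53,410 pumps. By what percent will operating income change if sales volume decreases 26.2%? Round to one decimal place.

-42.9%

Total contribution margin = 53,410 × $68.80 = $3,674,608.00.
EBIT = $3,674,608.00 − $1,429,300 = $2,245,308.00.
Degree of operating leverage = $3,674,608.00 / $2,245,308.00 = 1.6366.
%ΔEBIT = DOL × %ΔSales = 1.6366 × -26.2% = -42.9%.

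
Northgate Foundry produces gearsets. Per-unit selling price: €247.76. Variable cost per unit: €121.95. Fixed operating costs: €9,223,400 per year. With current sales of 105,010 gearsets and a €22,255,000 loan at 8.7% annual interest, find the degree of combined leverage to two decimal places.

6.44

Total contribution margin = 105,010 × €125.81 = €13,211,308.10.
EBIT = €13,211,308.10 − €9,223,400 = €3,987,908.10. Interest = €1,936,185.00, so EBIT − I = €2,051,723.10.
Degree of total leverage = total CM / (EBIT − interest) = €13,211,308.10 / €2,051,723.10 = 6.4391.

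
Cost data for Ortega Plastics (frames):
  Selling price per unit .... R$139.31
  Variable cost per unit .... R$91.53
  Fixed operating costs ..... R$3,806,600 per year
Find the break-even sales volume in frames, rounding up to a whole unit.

79,670 frames

Each unit contributes R$139.31 − R$91.53 = R$47.78.
Break-even Q = R$3,806,600 / R$47.78 = 79,669.32 → 79,670 frames.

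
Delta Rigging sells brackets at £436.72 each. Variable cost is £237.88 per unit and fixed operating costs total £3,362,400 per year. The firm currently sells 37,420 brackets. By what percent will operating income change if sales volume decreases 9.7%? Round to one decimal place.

Contribution at this volume is 37,420 × £198.84 = £7,440,592.80.
Subtracting fixed costs: EBIT = £7,440,592.80 − £3,362,400 = £4,078,192.80.
Degree of operating leverage = £7,440,592.80 / £4,078,192.80 = 1.8245.
So EBIT moves 1.8245 × (-9.7%) = -17.7%.

-17.7%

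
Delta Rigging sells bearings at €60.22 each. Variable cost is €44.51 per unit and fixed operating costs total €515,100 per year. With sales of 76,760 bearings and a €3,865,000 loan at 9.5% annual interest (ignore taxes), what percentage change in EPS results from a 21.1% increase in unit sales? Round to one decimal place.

+78.6%

Contribution at this volume is 76,760 × €15.71 = €1,205,899.60.
EBIT = €1,205,899.60 − €515,100 = €690,799.60.
Interest = €367,175.00, so EBIT − I = €323,624.60.
DCL = total CM / (EBIT − I) = €1,205,899.60 / €323,624.60 = 3.7262.
EPS therefore changes by 3.7262 × (+21.1%) = +78.6%.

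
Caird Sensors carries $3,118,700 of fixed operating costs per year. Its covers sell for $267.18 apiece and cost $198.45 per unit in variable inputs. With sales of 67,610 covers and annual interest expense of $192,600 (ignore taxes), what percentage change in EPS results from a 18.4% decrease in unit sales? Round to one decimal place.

Contribution at this volume is 67,610 × $68.73 = $4,646,835.30.
EBIT = $4,646,835.30 − $3,118,700 = $1,528,135.30.
Interest = $192,600.00, so EBIT − I = $1,335,535.30.
Degree of combined leverage = contribution ÷ (EBIT − I) = $4,646,835.30 ÷ $1,335,535.30 = 3.4794.
EPS therefore changes by 3.4794 × (-18.4%) = -64.0%.

-64.0%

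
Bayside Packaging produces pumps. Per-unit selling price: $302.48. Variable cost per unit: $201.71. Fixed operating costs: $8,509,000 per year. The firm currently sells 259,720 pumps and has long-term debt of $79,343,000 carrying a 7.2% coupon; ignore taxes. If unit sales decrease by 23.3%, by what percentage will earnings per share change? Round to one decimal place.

-51.0%

Total contribution margin = 259,720 × $100.77 = $26,171,984.40.
Subtracting fixed costs: EBIT = $26,171,984.40 − $8,509,000 = $17,662,984.40.
Interest = $5,712,696.00, so EBIT − I = $11,950,288.40.
DCL = total CM / (EBIT − I) = $26,171,984.40 / $11,950,288.40 = 2.1901.
EPS therefore changes by 2.1901 × (-23.3%) = -51.0%.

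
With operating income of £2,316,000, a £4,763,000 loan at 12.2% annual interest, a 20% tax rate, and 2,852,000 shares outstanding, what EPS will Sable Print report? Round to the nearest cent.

£0.49

Pre-tax income = £2,316,000 − £581,086.00 = £1,734,914.00.
Net income = £1,734,914.00 × (1 − 0.20) = £1,387,931.20.
Per share: £1,387,931.20 / 2,852,000 shares = £0.49.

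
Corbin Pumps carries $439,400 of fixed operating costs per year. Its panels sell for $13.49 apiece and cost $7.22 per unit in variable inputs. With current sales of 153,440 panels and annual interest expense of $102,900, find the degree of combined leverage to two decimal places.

Total contribution margin = 153,440 × $6.27 = $962,068.80.
EBIT = $962,068.80 − $439,400 = $522,668.80. Interest = $102,900.00.
DOL = $962,068.80 ÷ $522,668.80 = 1.8407; DFL = $522,668.80 ÷ $419,768.80 = 1.2451.
Combined leverage = 1.8407 × 1.2451 = 2.2919.

2.29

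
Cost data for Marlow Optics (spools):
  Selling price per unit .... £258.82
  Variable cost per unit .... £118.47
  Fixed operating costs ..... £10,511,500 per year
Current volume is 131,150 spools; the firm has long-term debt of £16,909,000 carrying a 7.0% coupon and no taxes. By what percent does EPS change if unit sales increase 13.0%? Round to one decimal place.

+35.7%

Total contribution margin = 131,150 × £140.35 = £18,406,902.50.
Subtracting fixed costs: EBIT = £18,406,902.50 − £10,511,500 = £7,895,402.50.
Interest = £1,183,630.00, so EBIT − I = £6,711,772.50.
DCL = total CM / (EBIT − I) = £18,406,902.50 / £6,711,772.50 = 2.7425.
EPS therefore changes by 2.7425 × (+13.0%) = +35.7%.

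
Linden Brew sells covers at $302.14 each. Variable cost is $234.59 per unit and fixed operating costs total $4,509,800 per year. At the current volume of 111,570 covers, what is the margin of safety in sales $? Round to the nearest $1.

Unit CM = price − variable cost = $302.14 − $234.59 = $67.55. Break-even units = $4,509,800 ÷ $67.55 = 66,762.40; break-even revenue = 66,762.40 × $302.14 = $20,171,591.00.
Current sales = 111,570 × $302.14 = $33,709,759.80.
Margin of safety = $33,709,759.80 − $20,171,591.00 = $13,538,169.

$13,538,169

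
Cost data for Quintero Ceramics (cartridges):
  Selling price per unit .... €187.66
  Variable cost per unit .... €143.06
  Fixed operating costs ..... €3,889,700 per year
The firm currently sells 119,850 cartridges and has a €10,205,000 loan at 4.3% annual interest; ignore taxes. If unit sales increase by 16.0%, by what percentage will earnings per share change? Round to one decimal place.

+84.1%

Total contribution margin = 119,850 × €44.60 = €5,345,310.00.
EBIT = €5,345,310.00 − €3,889,700 = €1,455,610.00.
Interest = €438,815.00, so EBIT − I = €1,016,795.00.
Degree of combined leverage = contribution ÷ (EBIT − I) = €5,345,310.00 ÷ €1,016,795.00 = 5.2570.
%ΔEPS = DCL × %ΔSales = 5.2570 × +16.0% = +84.1%.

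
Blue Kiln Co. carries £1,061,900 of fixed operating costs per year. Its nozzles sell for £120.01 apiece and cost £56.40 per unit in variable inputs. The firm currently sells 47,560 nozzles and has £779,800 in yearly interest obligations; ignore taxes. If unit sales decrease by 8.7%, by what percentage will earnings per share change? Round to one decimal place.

Total contribution margin = 47,560 × £63.61 = £3,025,291.60.
Operating income = contribution − fixed costs = £3,025,291.60 − £1,061,900 = £1,963,391.60.
Interest = £779,800.00, so EBIT − I = £1,183,591.60.
DCL = total CM / (EBIT − I) = £3,025,291.60 / £1,183,591.60 = 2.5560.
EPS therefore changes by 2.5560 × (-8.7%) = -22.2%.

-22.2%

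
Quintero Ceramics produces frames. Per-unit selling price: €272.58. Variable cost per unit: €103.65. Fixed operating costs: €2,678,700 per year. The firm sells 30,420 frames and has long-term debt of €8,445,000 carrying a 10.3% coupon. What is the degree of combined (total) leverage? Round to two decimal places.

3.23

Total contribution margin = 30,420 × €168.93 = €5,138,850.60.
Operating income = contribution − fixed costs = €5,138,850.60 − €2,678,700 = €2,460,150.60. Interest = €869,835.00, so EBIT − I = €1,590,315.60.
DCL = contribution ÷ (EBIT − I) = €5,138,850.60 ÷ €1,590,315.60 = 3.2313.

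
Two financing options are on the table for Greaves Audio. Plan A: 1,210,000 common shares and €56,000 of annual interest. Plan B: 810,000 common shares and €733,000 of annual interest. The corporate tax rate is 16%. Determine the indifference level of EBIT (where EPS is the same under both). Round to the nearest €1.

Set EPS_A = EPS_B: (EBIT − €56,000)(1 − 0.16) ÷ 1,210,000 = (EBIT − €733,000)(1 − 0.16) ÷ 810,000.
Cancelling (1 − t) and cross-multiplying: 810,000·(EBIT − 56,000) = 1,210,000·(EBIT − 733,000).
Solving, EBIT = (733,000·1,210,000 − 56,000·810,000) / (1,210,000 − 810,000) = 841,570,000,000 / 400,000 = 2,103,925.00.

€2,103,925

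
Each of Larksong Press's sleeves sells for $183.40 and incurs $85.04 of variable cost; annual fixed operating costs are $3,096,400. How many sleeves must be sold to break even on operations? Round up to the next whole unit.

Each unit contributes $183.40 − $85.04 = $98.36.
Break-even Q = $3,096,400 / $98.36 = 31,480.28 → 31,481 sleeves.

31,481 sleeves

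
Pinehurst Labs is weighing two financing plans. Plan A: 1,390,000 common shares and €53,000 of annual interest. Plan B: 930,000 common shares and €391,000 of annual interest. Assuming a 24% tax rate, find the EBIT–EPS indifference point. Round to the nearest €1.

€1,074,348

At indifference, (EBIT − 53,000)(1 − t)/1,390,000 = (EBIT − 391,000)(1 − t)/930,000.
The (1 − t) factor cancels: (EBIT − 53,000) × 930,000 = (EBIT − 391,000) × 1,390,000.
EBIT × (1,390,000 − 930,000) = 391,000 × 1,390,000 − 53,000 × 930,000 = 494,200,000,000, so EBIT = 494,200,000,000 ÷ 460,000 = 1,074,347.83.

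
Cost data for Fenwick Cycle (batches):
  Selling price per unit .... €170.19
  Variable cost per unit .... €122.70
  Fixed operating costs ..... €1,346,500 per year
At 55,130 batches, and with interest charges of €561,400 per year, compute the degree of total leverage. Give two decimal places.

3.69

Contribution at this volume is 55,130 × €47.49 = €2,618,123.70.
Subtracting fixed costs: EBIT = €2,618,123.70 − €1,346,500 = €1,271,623.70. Interest = €561,400.00.
DOL = €2,618,123.70 ÷ €1,271,623.70 = 2.0589; DFL = €1,271,623.70 ÷ €710,223.70 = 1.7905.
Combined leverage = 2.0589 × 1.7905 = 3.6865.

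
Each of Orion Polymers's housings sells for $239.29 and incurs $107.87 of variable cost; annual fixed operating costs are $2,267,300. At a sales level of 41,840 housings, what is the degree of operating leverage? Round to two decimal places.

1.70

Total contribution margin = 41,840 × $131.42 = $5,498,612.80.
EBIT = $5,498,612.80 − $2,267,300 = $3,231,312.80.
Degree of operating leverage = $5,498,612.80 / $3,231,312.80 = 1.7017.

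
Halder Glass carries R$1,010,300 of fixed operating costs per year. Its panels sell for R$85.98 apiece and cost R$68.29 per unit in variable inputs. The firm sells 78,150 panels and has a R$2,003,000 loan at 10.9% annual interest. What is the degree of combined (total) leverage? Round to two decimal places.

Total contribution margin = 78,150 × R$17.69 = R$1,382,473.50.
Subtracting fixed costs: EBIT = R$1,382,473.50 − R$1,010,300 = R$372,173.50. Interest = R$218,327.00.
DOL = R$1,382,473.50 ÷ R$372,173.50 = 3.7146; DFL = R$372,173.50 ÷ R$153,846.50 = 2.4191.
DCL = DOL × DFL = 3.7146 × 2.4191 = 8.9860.

8.99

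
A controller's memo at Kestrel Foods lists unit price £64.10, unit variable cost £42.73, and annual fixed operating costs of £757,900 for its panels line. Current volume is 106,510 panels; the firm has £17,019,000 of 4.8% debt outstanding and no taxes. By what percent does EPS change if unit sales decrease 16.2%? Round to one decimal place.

-52.6%

At 106,510 units, contribution = 106,510 × £21.37 = £2,276,118.70.
Operating income = contribution − fixed costs = £2,276,118.70 − £757,900 = £1,518,218.70.
After interest of £816,912.00, pre-tax earnings = £701,306.70.
Degree of combined leverage = contribution ÷ (EBIT − I) = £2,276,118.70 ÷ £701,306.70 = 3.2455.
EPS therefore changes by 3.2455 × (-16.2%) = -52.6%.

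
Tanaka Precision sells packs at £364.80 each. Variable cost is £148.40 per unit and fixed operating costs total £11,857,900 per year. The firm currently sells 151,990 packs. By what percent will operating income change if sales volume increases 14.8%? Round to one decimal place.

+23.1%

At 151,990 units, contribution = 151,990 × £216.40 = £32,890,636.00.
Subtracting fixed costs: EBIT = £32,890,636.00 − £11,857,900 = £21,032,736.00.
DOL = contribution ÷ EBIT = £32,890,636.00 ÷ £21,032,736.00 = 1.5638.
%ΔEBIT = DOL × %ΔSales = 1.5638 × +14.8% = +23.1%.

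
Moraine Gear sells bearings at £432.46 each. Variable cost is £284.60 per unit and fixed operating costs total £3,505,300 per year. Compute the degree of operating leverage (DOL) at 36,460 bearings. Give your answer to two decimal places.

2.86

Total contribution margin = 36,460 × £147.86 = £5,390,975.60.
EBIT = £5,390,975.60 − £3,505,300 = £1,885,675.60.
So DOL = total CM / EBIT = £5,390,975.60 / £1,885,675.60 = 2.8589.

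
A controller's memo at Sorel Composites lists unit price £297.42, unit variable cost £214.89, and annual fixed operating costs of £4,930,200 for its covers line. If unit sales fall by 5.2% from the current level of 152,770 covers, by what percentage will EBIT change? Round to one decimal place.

-8.5%

Total contribution margin = 152,770 × £82.53 = £12,608,108.10.
Operating income = contribution − fixed costs = £12,608,108.10 − £4,930,200 = £7,677,908.10.
DOL = contribution ÷ EBIT = £12,608,108.10 ÷ £7,677,908.10 = 1.6421.
%ΔEBIT = DOL × %ΔSales = 1.6421 × -5.2% = -8.5%.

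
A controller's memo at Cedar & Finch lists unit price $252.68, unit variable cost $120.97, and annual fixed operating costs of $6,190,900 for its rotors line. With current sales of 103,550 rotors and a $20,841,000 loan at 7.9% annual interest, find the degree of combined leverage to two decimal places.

Contribution at this volume is 103,550 × $131.71 = $13,638,570.50.
Subtracting fixed costs: EBIT = $13,638,570.50 − $6,190,900 = $7,447,670.50. Interest = $1,646,439.00, so EBIT − I = $5,801,231.50.
DCL = contribution ÷ (EBIT − I) = $13,638,570.50 ÷ $5,801,231.50 = 2.3510.

2.35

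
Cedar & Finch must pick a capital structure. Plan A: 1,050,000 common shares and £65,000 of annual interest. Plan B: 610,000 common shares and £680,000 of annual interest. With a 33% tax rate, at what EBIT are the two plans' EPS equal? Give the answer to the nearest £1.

Set EPS_A = EPS_B: (EBIT − £65,000)(1 − 0.33) ÷ 1,050,000 = (EBIT − £680,000)(1 − 0.33) ÷ 610,000.
Cancelling (1 − t) and cross-multiplying: 610,000·(EBIT − 65,000) = 1,050,000·(EBIT − 680,000).
EBIT × (1,050,000 − 610,000) = 680,000 × 1,050,000 − 65,000 × 610,000 = 674,350,000,000, so EBIT = 674,350,000,000 ÷ 440,000 = 1,532,613.64.

£1,532,614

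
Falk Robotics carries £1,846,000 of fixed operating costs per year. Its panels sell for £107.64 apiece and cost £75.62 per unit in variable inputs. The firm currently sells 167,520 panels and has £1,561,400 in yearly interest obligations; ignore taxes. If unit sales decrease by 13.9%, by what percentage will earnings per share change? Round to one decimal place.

At 167,520 units, contribution = 167,520 × £32.02 = £5,363,990.40.
EBIT = £5,363,990.40 − £1,846,000 = £3,517,990.40.
Interest = £1,561,400.00, so EBIT − I = £1,956,590.40.
Degree of combined leverage = contribution ÷ (EBIT − I) = £5,363,990.40 ÷ £1,956,590.40 = 2.7415.
%ΔEPS = DCL × %ΔSales = 2.7415 × -13.9% = -38.1%.

-38.1%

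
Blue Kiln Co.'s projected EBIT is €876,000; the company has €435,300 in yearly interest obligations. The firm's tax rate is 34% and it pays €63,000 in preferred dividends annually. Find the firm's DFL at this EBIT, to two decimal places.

2.54

Interest = €435,300.00.
Preferred dividends grossed up pre-tax: €63,000 / (1 − 0.34) = €95,454.55.
DFL = EBIT ÷ [EBIT − I − D_p/(1−t)] = €876,000 ÷ [€876,000 − €435,300.00 − €95,454.55] = €876,000 ÷ €345,245.45 = 2.5373.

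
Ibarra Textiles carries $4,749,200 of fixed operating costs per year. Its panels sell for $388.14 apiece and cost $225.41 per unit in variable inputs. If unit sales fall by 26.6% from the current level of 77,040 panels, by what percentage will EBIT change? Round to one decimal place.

-42.8%

At 77,040 units, contribution = 77,040 × $162.73 = $12,536,719.20.
EBIT = $12,536,719.20 − $4,749,200 = $7,787,519.20.
Degree of operating leverage = $12,536,719.20 / $7,787,519.20 = 1.6098.
So EBIT moves 1.6098 × (-26.6%) = -42.8%.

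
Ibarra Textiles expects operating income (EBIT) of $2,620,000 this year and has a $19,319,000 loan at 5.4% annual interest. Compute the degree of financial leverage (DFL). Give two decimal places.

1.66

Interest = $1,043,226.00.
DFL = EBIT ÷ (EBIT − I) = $2,620,000 ÷ ($2,620,000 − $1,043,226.00) = $2,620,000 ÷ $1,576,774.00 = 1.6616.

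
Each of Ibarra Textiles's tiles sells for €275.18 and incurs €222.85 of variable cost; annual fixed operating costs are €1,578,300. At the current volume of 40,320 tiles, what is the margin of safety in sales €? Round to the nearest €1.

Unit CM = price − variable cost = €275.18 − €222.85 = €52.33. Break-even units = €1,578,300 ÷ €52.33 = 30,160.52; break-even revenue = 30,160.52 × €275.18 = €8,299,571.83.
Current sales = 40,320 × €275.18 = €11,095,257.60.
Margin of safety = €11,095,257.60 − €8,299,571.83 = €2,795,686.

€2,795,686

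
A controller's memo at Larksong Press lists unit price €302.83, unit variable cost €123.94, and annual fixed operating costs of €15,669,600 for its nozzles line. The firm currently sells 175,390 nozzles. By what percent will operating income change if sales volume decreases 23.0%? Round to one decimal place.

Contribution at this volume is 175,390 × €178.89 = €31,375,517.10.
Operating income = contribution − fixed costs = €31,375,517.10 − €15,669,600 = €15,705,917.10.
So DOL = total CM / EBIT = €31,375,517.10 / €15,705,917.10 = 1.9977.
So EBIT moves 1.9977 × (-23.0%) = -45.9%.

-45.9%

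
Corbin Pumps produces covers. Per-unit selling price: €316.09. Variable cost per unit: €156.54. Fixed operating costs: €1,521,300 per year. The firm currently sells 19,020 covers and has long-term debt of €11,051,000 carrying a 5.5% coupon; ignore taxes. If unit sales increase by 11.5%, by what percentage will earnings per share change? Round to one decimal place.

Contribution at this volume is 19,020 × €159.55 = €3,034,641.00.
Operating income = contribution − fixed costs = €3,034,641.00 − €1,521,300 = €1,513,341.00.
After interest of €607,805.00, pre-tax earnings = €905,536.00.
DCL = total CM / (EBIT − I) = €3,034,641.00 / €905,536.00 = 3.3512.
EPS therefore changes by 3.3512 × (+11.5%) = +38.5%.

+38.5%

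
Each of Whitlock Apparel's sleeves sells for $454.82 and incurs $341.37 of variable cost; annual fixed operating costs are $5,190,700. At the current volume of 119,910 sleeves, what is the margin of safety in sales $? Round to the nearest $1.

$33,727,998

Unit CM = price − variable cost = $454.82 − $341.37 = $113.45. Break-even units = $5,190,700 ÷ $113.45 = 45,753.20; break-even revenue = 45,753.20 × $454.82 = $20,809,468.26.
Current sales = 119,910 × $454.82 = $54,537,466.20.
Margin of safety = $54,537,466.20 − $20,809,468.26 = $33,727,998.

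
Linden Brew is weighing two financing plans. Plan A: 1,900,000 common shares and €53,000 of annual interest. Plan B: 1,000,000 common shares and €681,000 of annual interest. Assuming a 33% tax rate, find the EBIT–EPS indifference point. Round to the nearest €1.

At indifference, (EBIT − 53,000)(1 − t)/1,900,000 = (EBIT − 681,000)(1 − t)/1,000,000.
The (1 − t) factor cancels: (EBIT − 53,000) × 1,000,000 = (EBIT − 681,000) × 1,900,000.
Solving, EBIT = (681,000·1,900,000 − 53,000·1,000,000) / (1,900,000 − 1,000,000) = 1,240,900,000,000 / 900,000 = 1,378,777.78.

€1,378,778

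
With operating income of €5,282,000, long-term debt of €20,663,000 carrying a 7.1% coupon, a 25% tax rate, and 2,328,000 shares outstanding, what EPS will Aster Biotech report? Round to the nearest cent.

Interest = €1,467,073.00, so EBT = €5,282,000 − €1,467,073.00 = €3,814,927.00.
Net income = €3,814,927.00 × (1 − 0.25) = €2,861,195.25.
Per share: €2,861,195.25 / 2,328,000 shares = €1.23.

€1.23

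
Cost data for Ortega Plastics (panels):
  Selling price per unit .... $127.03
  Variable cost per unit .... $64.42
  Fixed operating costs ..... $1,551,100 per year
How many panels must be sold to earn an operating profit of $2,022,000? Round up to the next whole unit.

Contribution margin per unit = $127.03 − $64.42 = $62.61.
Required volume = (fixed costs + target profit) ÷ CM = ($1,551,100 + $2,022,000) ÷ $62.61 = 57,069.16, so 57,070 panels.

57,070 panels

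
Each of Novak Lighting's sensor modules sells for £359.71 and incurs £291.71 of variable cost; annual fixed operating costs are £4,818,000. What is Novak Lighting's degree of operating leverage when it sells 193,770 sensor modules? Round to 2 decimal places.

Contribution at this volume is 193,770 × £68.00 = £13,176,360.00.
Operating income = contribution − fixed costs = £13,176,360.00 − £4,818,000 = £8,358,360.00.
So DOL = total CM / EBIT = £13,176,360.00 / £8,358,360.00 = 1.5764.

1.58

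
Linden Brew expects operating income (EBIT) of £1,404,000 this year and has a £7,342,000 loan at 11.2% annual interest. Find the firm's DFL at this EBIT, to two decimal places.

Annual interest charges come to £822,304.00.
DFL = EBIT ÷ (EBIT − I) = £1,404,000 ÷ (£1,404,000 − £822,304.00) = £1,404,000 ÷ £581,696.00 = 2.4136.

2.41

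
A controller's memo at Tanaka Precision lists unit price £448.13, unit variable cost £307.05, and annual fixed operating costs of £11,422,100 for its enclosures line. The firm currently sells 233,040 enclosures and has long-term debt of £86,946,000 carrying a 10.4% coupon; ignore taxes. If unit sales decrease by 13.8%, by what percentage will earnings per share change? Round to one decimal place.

Contribution at this volume is 233,040 × £141.08 = £32,877,283.20.
Operating income = contribution − fixed costs = £32,877,283.20 − £11,422,100 = £21,455,183.20.
After interest of £9,042,384.00, pre-tax earnings = £12,412,799.20.
Degree of combined leverage = contribution ÷ (EBIT − I) = £32,877,283.20 ÷ £12,412,799.20 = 2.6487.
EPS therefore changes by 2.6487 × (-13.8%) = -36.6%.

-36.6%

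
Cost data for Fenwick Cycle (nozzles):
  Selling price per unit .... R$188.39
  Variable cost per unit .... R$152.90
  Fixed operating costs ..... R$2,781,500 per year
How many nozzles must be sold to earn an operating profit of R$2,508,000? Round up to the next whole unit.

149,042 nozzles

Contribution margin per unit = R$188.39 − R$152.90 = R$35.49.
Units = (FC + target) / CM = (R$2,781,500 + R$2,508,000) / R$35.49 = 149,041.98, so 149,042 nozzles.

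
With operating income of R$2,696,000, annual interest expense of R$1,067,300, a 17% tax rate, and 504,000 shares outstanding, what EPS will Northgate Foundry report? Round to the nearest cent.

Pre-tax income = R$2,696,000 − R$1,067,300.00 = R$1,628,700.00.
Net income = R$1,628,700.00 × (1 − 0.17) = R$1,351,821.00.
EPS = R$1,351,821.00 ÷ 504,000 = R$2.68.

R$2.68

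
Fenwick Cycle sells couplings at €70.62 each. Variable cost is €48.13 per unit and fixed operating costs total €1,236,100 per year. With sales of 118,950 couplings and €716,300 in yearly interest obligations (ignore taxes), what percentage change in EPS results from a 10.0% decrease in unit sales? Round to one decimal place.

-37.0%

At 118,950 units, contribution = 118,950 × €22.49 = €2,675,185.50.
EBIT = €2,675,185.50 − €1,236,100 = €1,439,085.50.
After interest of €716,300.00, pre-tax earnings = €722,785.50.
Degree of combined leverage = contribution ÷ (EBIT − I) = €2,675,185.50 ÷ €722,785.50 = 3.7012.
EPS therefore changes by 3.7012 × (-10.0%) = -37.0%.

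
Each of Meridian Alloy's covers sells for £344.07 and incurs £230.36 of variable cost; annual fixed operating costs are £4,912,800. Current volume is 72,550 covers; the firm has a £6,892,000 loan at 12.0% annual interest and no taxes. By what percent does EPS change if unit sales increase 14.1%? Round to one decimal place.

+46.3%

At 72,550 units, contribution = 72,550 × £113.71 = £8,249,660.50.
Subtracting fixed costs: EBIT = £8,249,660.50 − £4,912,800 = £3,336,860.50.
Interest = £827,040.00, so EBIT − I = £2,509,820.50.
Degree of combined leverage = contribution ÷ (EBIT − I) = £8,249,660.50 ÷ £2,509,820.50 = 3.2870.
%ΔEPS = DCL × %ΔSales = 3.2870 × +14.1% = +46.3%.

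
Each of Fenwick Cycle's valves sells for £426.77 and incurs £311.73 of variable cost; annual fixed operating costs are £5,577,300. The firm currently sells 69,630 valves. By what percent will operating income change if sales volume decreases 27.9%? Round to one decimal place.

Total contribution margin = 69,630 × £115.04 = £8,010,235.20.
Subtracting fixed costs: EBIT = £8,010,235.20 − £5,577,300 = £2,432,935.20.
So DOL = total CM / EBIT = £8,010,235.20 / £2,432,935.20 = 3.2924.
%ΔEBIT = DOL × %ΔSales = 3.2924 × -27.9% = -91.9%.

-91.9%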